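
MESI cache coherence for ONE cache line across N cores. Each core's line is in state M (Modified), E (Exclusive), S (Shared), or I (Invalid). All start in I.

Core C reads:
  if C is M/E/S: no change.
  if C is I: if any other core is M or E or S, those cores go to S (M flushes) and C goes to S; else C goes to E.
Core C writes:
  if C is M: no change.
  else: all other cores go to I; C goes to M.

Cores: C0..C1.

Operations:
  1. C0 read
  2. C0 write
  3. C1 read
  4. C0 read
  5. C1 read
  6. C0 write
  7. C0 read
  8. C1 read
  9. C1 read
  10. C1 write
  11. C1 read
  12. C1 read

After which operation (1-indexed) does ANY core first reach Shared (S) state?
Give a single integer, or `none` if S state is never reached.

Op 1: C0 read [C0 read from I: no other sharers -> C0=E (exclusive)] -> [E,I]
Op 2: C0 write [C0 write: invalidate none -> C0=M] -> [M,I]
Op 3: C1 read [C1 read from I: others=['C0=M'] -> C1=S, others downsized to S] -> [S,S]
  -> First S state at op 3; remaining ops need not be traced.

Answer: 3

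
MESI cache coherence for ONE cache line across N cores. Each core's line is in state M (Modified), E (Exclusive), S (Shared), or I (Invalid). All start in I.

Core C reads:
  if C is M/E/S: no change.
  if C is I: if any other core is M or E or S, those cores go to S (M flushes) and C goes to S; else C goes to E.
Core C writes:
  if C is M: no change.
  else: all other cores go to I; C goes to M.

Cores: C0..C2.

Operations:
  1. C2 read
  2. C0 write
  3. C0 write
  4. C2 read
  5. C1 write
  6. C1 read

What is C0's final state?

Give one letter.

Op 1: C2 read [C2 read from I: no other sharers -> C2=E (exclusive)] -> [I,I,E]
Op 2: C0 write [C0 write: invalidate ['C2=E'] -> C0=M] -> [M,I,I]
Op 3: C0 write [C0 write: already M (modified), no change] -> [M,I,I]
Op 4: C2 read [C2 read from I: others=['C0=M'] -> C2=S, others downsized to S] -> [S,I,S]
Op 5: C1 write [C1 write: invalidate ['C0=S', 'C2=S'] -> C1=M] -> [I,M,I]
Op 6: C1 read [C1 read: already in M, no change] -> [I,M,I]

Answer: I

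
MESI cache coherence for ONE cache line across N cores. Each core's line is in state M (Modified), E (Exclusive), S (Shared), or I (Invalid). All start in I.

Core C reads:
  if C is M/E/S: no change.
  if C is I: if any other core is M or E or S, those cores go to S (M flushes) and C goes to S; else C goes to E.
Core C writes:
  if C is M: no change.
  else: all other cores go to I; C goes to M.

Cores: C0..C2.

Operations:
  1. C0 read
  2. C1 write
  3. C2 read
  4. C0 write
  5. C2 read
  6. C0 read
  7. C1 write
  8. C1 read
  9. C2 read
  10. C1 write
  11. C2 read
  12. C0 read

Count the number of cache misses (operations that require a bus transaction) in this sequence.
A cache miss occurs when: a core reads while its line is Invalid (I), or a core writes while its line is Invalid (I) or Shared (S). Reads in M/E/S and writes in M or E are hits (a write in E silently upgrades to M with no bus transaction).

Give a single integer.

Answer: 10

Derivation:
Op 1: C0 read [C0 read from I: no other sharers -> C0=E (exclusive)] -> [E,I,I] [MISS #1: read from I]
Op 2: C1 write [C1 write: invalidate ['C0=E'] -> C1=M] -> [I,M,I] [MISS #2: write from I]
Op 3: C2 read [C2 read from I: others=['C1=M'] -> C2=S, others downsized to S] -> [I,S,S] [MISS #3: read from I]
Op 4: C0 write [C0 write: invalidate ['C1=S', 'C2=S'] -> C0=M] -> [M,I,I] [MISS #4: write from I]
Op 5: C2 read [C2 read from I: others=['C0=M'] -> C2=S, others downsized to S] -> [S,I,S] [MISS #5: read from I]
Op 6: C0 read [C0 read: already in S, no change] -> [S,I,S] [hit: read from S]
Op 7: C1 write [C1 write: invalidate ['C0=S', 'C2=S'] -> C1=M] -> [I,M,I] [MISS #6: write from I]
Op 8: C1 read [C1 read: already in M, no change] -> [I,M,I] [hit: read from M]
Op 9: C2 read [C2 read from I: others=['C1=M'] -> C2=S, others downsized to S] -> [I,S,S] [MISS #7: read from I]
Op 10: C1 write [C1 write: invalidate ['C2=S'] -> C1=M] -> [I,M,I] [MISS #8: write from S]
Op 11: C2 read [C2 read from I: others=['C1=M'] -> C2=S, others downsized to S] -> [I,S,S] [MISS #9: read from I]
Op 12: C0 read [C0 read from I: others=['C1=S', 'C2=S'] -> C0=S, others downsized to S] -> [S,S,S] [MISS #10: read from I]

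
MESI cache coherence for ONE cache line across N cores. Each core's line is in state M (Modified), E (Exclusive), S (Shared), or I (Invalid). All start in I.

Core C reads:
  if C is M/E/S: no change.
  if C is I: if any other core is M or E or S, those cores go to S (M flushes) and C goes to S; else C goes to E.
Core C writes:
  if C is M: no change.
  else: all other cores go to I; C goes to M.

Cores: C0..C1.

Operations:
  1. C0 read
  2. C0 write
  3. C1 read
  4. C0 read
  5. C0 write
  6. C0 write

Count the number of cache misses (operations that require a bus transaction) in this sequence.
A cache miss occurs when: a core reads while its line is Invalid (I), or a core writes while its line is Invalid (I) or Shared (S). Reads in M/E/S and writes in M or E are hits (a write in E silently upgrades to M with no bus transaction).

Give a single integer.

Op 1: C0 read [C0 read from I: no other sharers -> C0=E (exclusive)] -> [E,I] [MISS #1: read from I]
Op 2: C0 write [C0 write: invalidate none -> C0=M] -> [M,I] [hit: write from E is a silent E->M upgrade, no bus transaction]
Op 3: C1 read [C1 read from I: others=['C0=M'] -> C1=S, others downsized to S] -> [S,S] [MISS #2: read from I]
Op 4: C0 read [C0 read: already in S, no change] -> [S,S] [hit: read from S]
Op 5: C0 write [C0 write: invalidate ['C1=S'] -> C0=M] -> [M,I] [MISS #3: write from S]
Op 6: C0 write [C0 write: already M (modified), no change] -> [M,I] [hit: write from M]

Answer: 3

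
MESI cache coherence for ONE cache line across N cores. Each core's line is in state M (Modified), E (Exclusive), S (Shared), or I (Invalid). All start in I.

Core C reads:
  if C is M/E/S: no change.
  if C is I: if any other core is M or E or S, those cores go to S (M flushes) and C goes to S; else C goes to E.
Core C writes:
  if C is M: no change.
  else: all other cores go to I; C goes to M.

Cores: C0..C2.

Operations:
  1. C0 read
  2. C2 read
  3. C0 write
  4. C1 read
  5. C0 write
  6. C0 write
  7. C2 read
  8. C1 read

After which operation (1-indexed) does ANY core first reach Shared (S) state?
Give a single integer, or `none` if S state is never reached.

Answer: 2

Derivation:
Op 1: C0 read [C0 read from I: no other sharers -> C0=E (exclusive)] -> [E,I,I]
Op 2: C2 read [C2 read from I: others=['C0=E'] -> C2=S, others downsized to S] -> [S,I,S]
  -> First S state at op 2; remaining ops need not be traced.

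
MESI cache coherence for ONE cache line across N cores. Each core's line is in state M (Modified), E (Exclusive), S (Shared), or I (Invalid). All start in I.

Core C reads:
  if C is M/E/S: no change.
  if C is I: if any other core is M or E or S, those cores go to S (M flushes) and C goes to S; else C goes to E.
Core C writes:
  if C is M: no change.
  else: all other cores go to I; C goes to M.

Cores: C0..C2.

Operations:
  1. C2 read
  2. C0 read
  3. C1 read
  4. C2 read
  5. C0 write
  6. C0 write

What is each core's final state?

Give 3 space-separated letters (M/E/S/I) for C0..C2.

Answer: M I I

Derivation:
Op 1: C2 read [C2 read from I: no other sharers -> C2=E (exclusive)] -> [I,I,E]
Op 2: C0 read [C0 read from I: others=['C2=E'] -> C0=S, others downsized to S] -> [S,I,S]
Op 3: C1 read [C1 read from I: others=['C0=S', 'C2=S'] -> C1=S, others downsized to S] -> [S,S,S]
Op 4: C2 read [C2 read: already in S, no change] -> [S,S,S]
Op 5: C0 write [C0 write: invalidate ['C1=S', 'C2=S'] -> C0=M] -> [M,I,I]
Op 6: C0 write [C0 write: already M (modified), no change] -> [M,I,I]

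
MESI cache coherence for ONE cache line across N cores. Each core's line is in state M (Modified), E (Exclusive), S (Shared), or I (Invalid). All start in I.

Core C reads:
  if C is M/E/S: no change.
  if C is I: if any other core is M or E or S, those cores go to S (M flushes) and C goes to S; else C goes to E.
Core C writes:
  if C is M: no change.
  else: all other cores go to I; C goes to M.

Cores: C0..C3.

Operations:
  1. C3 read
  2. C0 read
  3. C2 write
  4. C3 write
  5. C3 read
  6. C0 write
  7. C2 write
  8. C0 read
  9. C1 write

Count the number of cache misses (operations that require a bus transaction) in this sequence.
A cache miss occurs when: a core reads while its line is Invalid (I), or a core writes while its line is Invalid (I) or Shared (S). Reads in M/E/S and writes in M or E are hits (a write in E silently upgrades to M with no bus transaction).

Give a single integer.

Op 1: C3 read [C3 read from I: no other sharers -> C3=E (exclusive)] -> [I,I,I,E] [MISS #1: read from I]
Op 2: C0 read [C0 read from I: others=['C3=E'] -> C0=S, others downsized to S] -> [S,I,I,S] [MISS #2: read from I]
Op 3: C2 write [C2 write: invalidate ['C0=S', 'C3=S'] -> C2=M] -> [I,I,M,I] [MISS #3: write from I]
Op 4: C3 write [C3 write: invalidate ['C2=M'] -> C3=M] -> [I,I,I,M] [MISS #4: write from I]
Op 5: C3 read [C3 read: already in M, no change] -> [I,I,I,M] [hit: read from M]
Op 6: C0 write [C0 write: invalidate ['C3=M'] -> C0=M] -> [M,I,I,I] [MISS #5: write from I]
Op 7: C2 write [C2 write: invalidate ['C0=M'] -> C2=M] -> [I,I,M,I] [MISS #6: write from I]
Op 8: C0 read [C0 read from I: others=['C2=M'] -> C0=S, others downsized to S] -> [S,I,S,I] [MISS #7: read from I]
Op 9: C1 write [C1 write: invalidate ['C0=S', 'C2=S'] -> C1=M] -> [I,M,I,I] [MISS #8: write from I]

Answer: 8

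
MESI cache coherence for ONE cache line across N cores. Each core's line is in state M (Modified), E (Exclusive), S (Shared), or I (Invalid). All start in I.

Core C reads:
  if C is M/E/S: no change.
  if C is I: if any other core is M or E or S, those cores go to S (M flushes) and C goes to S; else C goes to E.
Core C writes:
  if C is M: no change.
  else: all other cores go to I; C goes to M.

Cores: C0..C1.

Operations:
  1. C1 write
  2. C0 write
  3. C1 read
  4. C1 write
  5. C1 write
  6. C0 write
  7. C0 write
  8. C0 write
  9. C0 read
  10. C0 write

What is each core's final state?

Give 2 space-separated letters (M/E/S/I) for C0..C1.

Op 1: C1 write [C1 write: invalidate none -> C1=M] -> [I,M]
Op 2: C0 write [C0 write: invalidate ['C1=M'] -> C0=M] -> [M,I]
Op 3: C1 read [C1 read from I: others=['C0=M'] -> C1=S, others downsized to S] -> [S,S]
Op 4: C1 write [C1 write: invalidate ['C0=S'] -> C1=M] -> [I,M]
Op 5: C1 write [C1 write: already M (modified), no change] -> [I,M]
Op 6: C0 write [C0 write: invalidate ['C1=M'] -> C0=M] -> [M,I]
Op 7: C0 write [C0 write: already M (modified), no change] -> [M,I]
Op 8: C0 write [C0 write: already M (modified), no change] -> [M,I]
Op 9: C0 read [C0 read: already in M, no change] -> [M,I]
Op 10: C0 write [C0 write: already M (modified), no change] -> [M,I]

Answer: M I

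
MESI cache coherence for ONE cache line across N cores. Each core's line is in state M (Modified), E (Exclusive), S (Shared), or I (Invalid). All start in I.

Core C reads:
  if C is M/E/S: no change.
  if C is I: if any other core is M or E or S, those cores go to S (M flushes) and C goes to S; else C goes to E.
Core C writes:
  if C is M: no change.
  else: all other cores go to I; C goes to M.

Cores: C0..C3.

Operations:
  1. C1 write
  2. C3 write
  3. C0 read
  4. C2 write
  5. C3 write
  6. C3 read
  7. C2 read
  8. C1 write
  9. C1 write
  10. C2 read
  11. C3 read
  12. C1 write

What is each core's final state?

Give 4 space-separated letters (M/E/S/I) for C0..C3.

Answer: I M I I

Derivation:
Op 1: C1 write [C1 write: invalidate none -> C1=M] -> [I,M,I,I]
Op 2: C3 write [C3 write: invalidate ['C1=M'] -> C3=M] -> [I,I,I,M]
Op 3: C0 read [C0 read from I: others=['C3=M'] -> C0=S, others downsized to S] -> [S,I,I,S]
Op 4: C2 write [C2 write: invalidate ['C0=S', 'C3=S'] -> C2=M] -> [I,I,M,I]
Op 5: C3 write [C3 write: invalidate ['C2=M'] -> C3=M] -> [I,I,I,M]
Op 6: C3 read [C3 read: already in M, no change] -> [I,I,I,M]
Op 7: C2 read [C2 read from I: others=['C3=M'] -> C2=S, others downsized to S] -> [I,I,S,S]
Op 8: C1 write [C1 write: invalidate ['C2=S', 'C3=S'] -> C1=M] -> [I,M,I,I]
Op 9: C1 write [C1 write: already M (modified), no change] -> [I,M,I,I]
Op 10: C2 read [C2 read from I: others=['C1=M'] -> C2=S, others downsized to S] -> [I,S,S,I]
Op 11: C3 read [C3 read from I: others=['C1=S', 'C2=S'] -> C3=S, others downsized to S] -> [I,S,S,S]
Op 12: C1 write [C1 write: invalidate ['C2=S', 'C3=S'] -> C1=M] -> [I,M,I,I]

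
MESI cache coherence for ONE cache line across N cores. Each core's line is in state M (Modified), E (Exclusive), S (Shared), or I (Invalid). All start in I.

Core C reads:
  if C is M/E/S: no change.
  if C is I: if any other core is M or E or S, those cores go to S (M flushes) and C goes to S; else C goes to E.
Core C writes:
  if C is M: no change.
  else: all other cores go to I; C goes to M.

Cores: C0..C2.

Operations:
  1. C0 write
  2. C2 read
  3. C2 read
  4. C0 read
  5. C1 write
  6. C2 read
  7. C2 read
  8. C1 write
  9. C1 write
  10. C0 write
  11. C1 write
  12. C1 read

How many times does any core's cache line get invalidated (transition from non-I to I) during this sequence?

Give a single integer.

Op 1: C0 write [C0 write: invalidate none -> C0=M] -> [M,I,I] (invalidations this op: 0; running total: 0)
Op 2: C2 read [C2 read from I: others=['C0=M'] -> C2=S, others downsized to S] -> [S,I,S] (invalidations this op: 0; running total: 0)
Op 3: C2 read [C2 read: already in S, no change] -> [S,I,S] (invalidations this op: 0; running total: 0)
Op 4: C0 read [C0 read: already in S, no change] -> [S,I,S] (invalidations this op: 0; running total: 0)
Op 5: C1 write [C1 write: invalidate ['C0=S', 'C2=S'] -> C1=M] -> [I,M,I] (invalidations this op: 2; running total: 2)
Op 6: C2 read [C2 read from I: others=['C1=M'] -> C2=S, others downsized to S] -> [I,S,S] (invalidations this op: 0; running total: 2)
Op 7: C2 read [C2 read: already in S, no change] -> [I,S,S] (invalidations this op: 0; running total: 2)
Op 8: C1 write [C1 write: invalidate ['C2=S'] -> C1=M] -> [I,M,I] (invalidations this op: 1; running total: 3)
Op 9: C1 write [C1 write: already M (modified), no change] -> [I,M,I] (invalidations this op: 0; running total: 3)
Op 10: C0 write [C0 write: invalidate ['C1=M'] -> C0=M] -> [M,I,I] (invalidations this op: 1; running total: 4)
Op 11: C1 write [C1 write: invalidate ['C0=M'] -> C1=M] -> [I,M,I] (invalidations this op: 1; running total: 5)
Op 12: C1 read [C1 read: already in M, no change] -> [I,M,I] (invalidations this op: 0; running total: 5)

Answer: 5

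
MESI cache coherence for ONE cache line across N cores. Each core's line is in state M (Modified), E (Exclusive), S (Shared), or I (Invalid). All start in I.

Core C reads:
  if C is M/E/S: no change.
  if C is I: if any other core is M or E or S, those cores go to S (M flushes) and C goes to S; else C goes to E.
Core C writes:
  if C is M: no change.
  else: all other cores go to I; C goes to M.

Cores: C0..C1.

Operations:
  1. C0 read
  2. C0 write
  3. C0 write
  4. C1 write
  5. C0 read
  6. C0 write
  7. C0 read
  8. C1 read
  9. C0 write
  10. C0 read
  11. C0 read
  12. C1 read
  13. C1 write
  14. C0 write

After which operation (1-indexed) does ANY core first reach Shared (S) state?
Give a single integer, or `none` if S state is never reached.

Op 1: C0 read [C0 read from I: no other sharers -> C0=E (exclusive)] -> [E,I]
Op 2: C0 write [C0 write: invalidate none -> C0=M] -> [M,I]
Op 3: C0 write [C0 write: already M (modified), no change] -> [M,I]
Op 4: C1 write [C1 write: invalidate ['C0=M'] -> C1=M] -> [I,M]
Op 5: C0 read [C0 read from I: others=['C1=M'] -> C0=S, others downsized to S] -> [S,S]
  -> First S state at op 5; remaining ops need not be traced.

Answer: 5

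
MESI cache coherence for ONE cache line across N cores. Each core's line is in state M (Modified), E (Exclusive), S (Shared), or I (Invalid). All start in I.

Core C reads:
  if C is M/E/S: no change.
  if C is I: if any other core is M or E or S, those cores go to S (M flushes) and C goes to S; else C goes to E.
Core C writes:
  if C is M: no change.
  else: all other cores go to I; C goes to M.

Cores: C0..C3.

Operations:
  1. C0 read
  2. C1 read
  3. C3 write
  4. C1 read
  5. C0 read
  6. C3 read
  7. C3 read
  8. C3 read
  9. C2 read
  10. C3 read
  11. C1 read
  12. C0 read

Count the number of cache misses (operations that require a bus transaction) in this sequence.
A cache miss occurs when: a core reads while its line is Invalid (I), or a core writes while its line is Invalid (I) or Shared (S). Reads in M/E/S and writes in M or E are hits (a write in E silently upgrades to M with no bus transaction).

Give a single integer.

Op 1: C0 read [C0 read from I: no other sharers -> C0=E (exclusive)] -> [E,I,I,I] [MISS #1: read from I]
Op 2: C1 read [C1 read from I: others=['C0=E'] -> C1=S, others downsized to S] -> [S,S,I,I] [MISS #2: read from I]
Op 3: C3 write [C3 write: invalidate ['C0=S', 'C1=S'] -> C3=M] -> [I,I,I,M] [MISS #3: write from I]
Op 4: C1 read [C1 read from I: others=['C3=M'] -> C1=S, others downsized to S] -> [I,S,I,S] [MISS #4: read from I]
Op 5: C0 read [C0 read from I: others=['C1=S', 'C3=S'] -> C0=S, others downsized to S] -> [S,S,I,S] [MISS #5: read from I]
Op 6: C3 read [C3 read: already in S, no change] -> [S,S,I,S] [hit: read from S]
Op 7: C3 read [C3 read: already in S, no change] -> [S,S,I,S] [hit: read from S]
Op 8: C3 read [C3 read: already in S, no change] -> [S,S,I,S] [hit: read from S]
Op 9: C2 read [C2 read from I: others=['C0=S', 'C1=S', 'C3=S'] -> C2=S, others downsized to S] -> [S,S,S,S] [MISS #6: read from I]
Op 10: C3 read [C3 read: already in S, no change] -> [S,S,S,S] [hit: read from S]
Op 11: C1 read [C1 read: already in S, no change] -> [S,S,S,S] [hit: read from S]
Op 12: C0 read [C0 read: already in S, no change] -> [S,S,S,S] [hit: read from S]

Answer: 6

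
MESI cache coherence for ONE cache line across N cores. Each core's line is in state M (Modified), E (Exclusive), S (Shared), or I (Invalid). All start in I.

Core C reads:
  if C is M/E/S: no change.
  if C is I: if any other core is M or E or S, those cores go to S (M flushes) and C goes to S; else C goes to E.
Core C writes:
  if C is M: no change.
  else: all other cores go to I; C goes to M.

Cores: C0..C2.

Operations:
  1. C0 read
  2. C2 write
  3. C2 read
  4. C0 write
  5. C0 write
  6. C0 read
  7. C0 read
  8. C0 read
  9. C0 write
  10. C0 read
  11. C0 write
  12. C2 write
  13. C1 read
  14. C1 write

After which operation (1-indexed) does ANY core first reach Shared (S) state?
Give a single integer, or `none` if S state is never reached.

Answer: 13

Derivation:
Op 1: C0 read [C0 read from I: no other sharers -> C0=E (exclusive)] -> [E,I,I]
Op 2: C2 write [C2 write: invalidate ['C0=E'] -> C2=M] -> [I,I,M]
Op 3: C2 read [C2 read: already in M, no change] -> [I,I,M]
Op 4: C0 write [C0 write: invalidate ['C2=M'] -> C0=M] -> [M,I,I]
Op 5: C0 write [C0 write: already M (modified), no change] -> [M,I,I]
Op 6: C0 read [C0 read: already in M, no change] -> [M,I,I]
Op 7: C0 read [C0 read: already in M, no change] -> [M,I,I]
Op 8: C0 read [C0 read: already in M, no change] -> [M,I,I]
Op 9: C0 write [C0 write: already M (modified), no change] -> [M,I,I]
Op 10: C0 read [C0 read: already in M, no change] -> [M,I,I]
Op 11: C0 write [C0 write: already M (modified), no change] -> [M,I,I]
Op 12: C2 write [C2 write: invalidate ['C0=M'] -> C2=M] -> [I,I,M]
Op 13: C1 read [C1 read from I: others=['C2=M'] -> C1=S, others downsized to S] -> [I,S,S]
  -> First S state at op 13; remaining ops need not be traced.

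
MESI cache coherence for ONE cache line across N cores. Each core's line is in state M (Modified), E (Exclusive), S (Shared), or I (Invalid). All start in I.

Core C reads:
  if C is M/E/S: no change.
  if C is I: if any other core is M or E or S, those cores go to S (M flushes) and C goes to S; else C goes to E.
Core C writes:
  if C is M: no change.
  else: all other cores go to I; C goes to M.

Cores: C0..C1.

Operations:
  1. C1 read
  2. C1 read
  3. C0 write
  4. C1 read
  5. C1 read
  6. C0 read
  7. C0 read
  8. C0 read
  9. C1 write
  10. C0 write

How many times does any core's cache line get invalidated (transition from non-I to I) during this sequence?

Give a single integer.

Op 1: C1 read [C1 read from I: no other sharers -> C1=E (exclusive)] -> [I,E] (invalidations this op: 0; running total: 0)
Op 2: C1 read [C1 read: already in E, no change] -> [I,E] (invalidations this op: 0; running total: 0)
Op 3: C0 write [C0 write: invalidate ['C1=E'] -> C0=M] -> [M,I] (invalidations this op: 1; running total: 1)
Op 4: C1 read [C1 read from I: others=['C0=M'] -> C1=S, others downsized to S] -> [S,S] (invalidations this op: 0; running total: 1)
Op 5: C1 read [C1 read: already in S, no change] -> [S,S] (invalidations this op: 0; running total: 1)
Op 6: C0 read [C0 read: already in S, no change] -> [S,S] (invalidations this op: 0; running total: 1)
Op 7: C0 read [C0 read: already in S, no change] -> [S,S] (invalidations this op: 0; running total: 1)
Op 8: C0 read [C0 read: already in S, no change] -> [S,S] (invalidations this op: 0; running total: 1)
Op 9: C1 write [C1 write: invalidate ['C0=S'] -> C1=M] -> [I,M] (invalidations this op: 1; running total: 2)
Op 10: C0 write [C0 write: invalidate ['C1=M'] -> C0=M] -> [M,I] (invalidations this op: 1; running total: 3)

Answer: 3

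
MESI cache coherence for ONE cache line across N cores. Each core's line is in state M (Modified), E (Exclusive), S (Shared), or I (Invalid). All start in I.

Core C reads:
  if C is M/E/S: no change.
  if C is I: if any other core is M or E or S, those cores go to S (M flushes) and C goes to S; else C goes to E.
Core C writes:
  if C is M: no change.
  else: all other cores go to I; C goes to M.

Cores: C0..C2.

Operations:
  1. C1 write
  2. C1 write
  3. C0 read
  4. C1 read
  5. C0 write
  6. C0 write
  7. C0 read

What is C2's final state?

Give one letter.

Answer: I

Derivation:
Op 1: C1 write [C1 write: invalidate none -> C1=M] -> [I,M,I]
Op 2: C1 write [C1 write: already M (modified), no change] -> [I,M,I]
Op 3: C0 read [C0 read from I: others=['C1=M'] -> C0=S, others downsized to S] -> [S,S,I]
Op 4: C1 read [C1 read: already in S, no change] -> [S,S,I]
Op 5: C0 write [C0 write: invalidate ['C1=S'] -> C0=M] -> [M,I,I]
Op 6: C0 write [C0 write: already M (modified), no change] -> [M,I,I]
Op 7: C0 read [C0 read: already in M, no change] -> [M,I,I]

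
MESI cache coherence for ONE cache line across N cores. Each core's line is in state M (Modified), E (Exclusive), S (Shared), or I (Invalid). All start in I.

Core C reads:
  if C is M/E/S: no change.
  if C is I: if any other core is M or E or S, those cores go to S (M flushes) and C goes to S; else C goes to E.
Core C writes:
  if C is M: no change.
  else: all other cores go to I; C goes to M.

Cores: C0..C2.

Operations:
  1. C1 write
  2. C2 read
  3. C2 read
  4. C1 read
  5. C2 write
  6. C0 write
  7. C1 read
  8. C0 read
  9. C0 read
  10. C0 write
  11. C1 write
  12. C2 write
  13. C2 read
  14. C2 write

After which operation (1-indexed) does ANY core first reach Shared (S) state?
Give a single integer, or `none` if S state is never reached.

Answer: 2

Derivation:
Op 1: C1 write [C1 write: invalidate none -> C1=M] -> [I,M,I]
Op 2: C2 read [C2 read from I: others=['C1=M'] -> C2=S, others downsized to S] -> [I,S,S]
  -> First S state at op 2; remaining ops need not be traced.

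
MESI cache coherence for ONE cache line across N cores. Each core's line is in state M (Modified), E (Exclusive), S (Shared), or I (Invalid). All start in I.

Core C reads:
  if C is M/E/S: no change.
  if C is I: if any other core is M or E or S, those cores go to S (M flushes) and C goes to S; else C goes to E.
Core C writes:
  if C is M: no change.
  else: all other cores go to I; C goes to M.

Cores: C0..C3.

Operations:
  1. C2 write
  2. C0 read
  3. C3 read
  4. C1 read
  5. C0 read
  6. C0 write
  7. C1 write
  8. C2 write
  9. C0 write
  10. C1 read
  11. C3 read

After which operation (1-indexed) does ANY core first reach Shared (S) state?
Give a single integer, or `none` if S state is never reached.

Answer: 2

Derivation:
Op 1: C2 write [C2 write: invalidate none -> C2=M] -> [I,I,M,I]
Op 2: C0 read [C0 read from I: others=['C2=M'] -> C0=S, others downsized to S] -> [S,I,S,I]
  -> First S state at op 2; remaining ops need not be traced.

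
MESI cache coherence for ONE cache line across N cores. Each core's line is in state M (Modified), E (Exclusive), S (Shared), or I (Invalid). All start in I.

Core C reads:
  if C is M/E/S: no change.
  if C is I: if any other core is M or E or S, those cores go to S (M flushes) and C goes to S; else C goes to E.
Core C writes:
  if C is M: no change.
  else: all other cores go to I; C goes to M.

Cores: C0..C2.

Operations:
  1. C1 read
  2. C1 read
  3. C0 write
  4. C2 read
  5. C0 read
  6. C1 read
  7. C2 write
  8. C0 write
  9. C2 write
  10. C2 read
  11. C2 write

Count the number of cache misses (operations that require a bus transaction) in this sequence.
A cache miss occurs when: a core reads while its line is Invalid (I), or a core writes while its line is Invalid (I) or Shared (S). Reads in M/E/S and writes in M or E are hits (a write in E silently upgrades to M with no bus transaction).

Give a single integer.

Op 1: C1 read [C1 read from I: no other sharers -> C1=E (exclusive)] -> [I,E,I] [MISS #1: read from I]
Op 2: C1 read [C1 read: already in E, no change] -> [I,E,I] [hit: read from E]
Op 3: C0 write [C0 write: invalidate ['C1=E'] -> C0=M] -> [M,I,I] [MISS #2: write from I]
Op 4: C2 read [C2 read from I: others=['C0=M'] -> C2=S, others downsized to S] -> [S,I,S] [MISS #3: read from I]
Op 5: C0 read [C0 read: already in S, no change] -> [S,I,S] [hit: read from S]
Op 6: C1 read [C1 read from I: others=['C0=S', 'C2=S'] -> C1=S, others downsized to S] -> [S,S,S] [MISS #4: read from I]
Op 7: C2 write [C2 write: invalidate ['C0=S', 'C1=S'] -> C2=M] -> [I,I,M] [MISS #5: write from S]
Op 8: C0 write [C0 write: invalidate ['C2=M'] -> C0=M] -> [M,I,I] [MISS #6: write from I]
Op 9: C2 write [C2 write: invalidate ['C0=M'] -> C2=M] -> [I,I,M] [MISS #7: write from I]
Op 10: C2 read [C2 read: already in M, no change] -> [I,I,M] [hit: read from M]
Op 11: C2 write [C2 write: already M (modified), no change] -> [I,I,M] [hit: write from M]

Answer: 7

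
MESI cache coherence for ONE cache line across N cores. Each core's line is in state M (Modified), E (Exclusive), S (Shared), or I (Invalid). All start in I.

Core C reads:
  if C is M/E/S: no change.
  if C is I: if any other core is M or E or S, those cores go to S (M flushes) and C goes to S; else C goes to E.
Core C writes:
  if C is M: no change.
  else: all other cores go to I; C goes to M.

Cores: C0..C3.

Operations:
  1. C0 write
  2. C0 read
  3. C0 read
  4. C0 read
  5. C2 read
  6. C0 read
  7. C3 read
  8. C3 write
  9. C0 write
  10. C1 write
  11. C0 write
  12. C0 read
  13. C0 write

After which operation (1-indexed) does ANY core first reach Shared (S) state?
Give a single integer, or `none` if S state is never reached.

Op 1: C0 write [C0 write: invalidate none -> C0=M] -> [M,I,I,I]
Op 2: C0 read [C0 read: already in M, no change] -> [M,I,I,I]
Op 3: C0 read [C0 read: already in M, no change] -> [M,I,I,I]
Op 4: C0 read [C0 read: already in M, no change] -> [M,I,I,I]
Op 5: C2 read [C2 read from I: others=['C0=M'] -> C2=S, others downsized to S] -> [S,I,S,I]
  -> First S state at op 5; remaining ops need not be traced.

Answer: 5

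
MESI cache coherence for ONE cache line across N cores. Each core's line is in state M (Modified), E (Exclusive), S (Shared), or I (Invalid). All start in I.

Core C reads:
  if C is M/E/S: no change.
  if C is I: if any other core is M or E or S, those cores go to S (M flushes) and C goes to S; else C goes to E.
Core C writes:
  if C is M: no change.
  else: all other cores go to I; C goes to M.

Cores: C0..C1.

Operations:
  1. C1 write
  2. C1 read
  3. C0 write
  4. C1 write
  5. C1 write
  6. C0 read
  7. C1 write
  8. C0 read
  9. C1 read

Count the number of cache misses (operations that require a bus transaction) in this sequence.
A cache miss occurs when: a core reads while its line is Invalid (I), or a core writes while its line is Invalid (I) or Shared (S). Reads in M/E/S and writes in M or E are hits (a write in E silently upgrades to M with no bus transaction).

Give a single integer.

Answer: 6

Derivation:
Op 1: C1 write [C1 write: invalidate none -> C1=M] -> [I,M] [MISS #1: write from I]
Op 2: C1 read [C1 read: already in M, no change] -> [I,M] [hit: read from M]
Op 3: C0 write [C0 write: invalidate ['C1=M'] -> C0=M] -> [M,I] [MISS #2: write from I]
Op 4: C1 write [C1 write: invalidate ['C0=M'] -> C1=M] -> [I,M] [MISS #3: write from I]
Op 5: C1 write [C1 write: already M (modified), no change] -> [I,M] [hit: write from M]
Op 6: C0 read [C0 read from I: others=['C1=M'] -> C0=S, others downsized to S] -> [S,S] [MISS #4: read from I]
Op 7: C1 write [C1 write: invalidate ['C0=S'] -> C1=M] -> [I,M] [MISS #5: write from S]
Op 8: C0 read [C0 read from I: others=['C1=M'] -> C0=S, others downsized to S] -> [S,S] [MISS #6: read from I]
Op 9: C1 read [C1 read: already in S, no change] -> [S,S] [hit: read from S]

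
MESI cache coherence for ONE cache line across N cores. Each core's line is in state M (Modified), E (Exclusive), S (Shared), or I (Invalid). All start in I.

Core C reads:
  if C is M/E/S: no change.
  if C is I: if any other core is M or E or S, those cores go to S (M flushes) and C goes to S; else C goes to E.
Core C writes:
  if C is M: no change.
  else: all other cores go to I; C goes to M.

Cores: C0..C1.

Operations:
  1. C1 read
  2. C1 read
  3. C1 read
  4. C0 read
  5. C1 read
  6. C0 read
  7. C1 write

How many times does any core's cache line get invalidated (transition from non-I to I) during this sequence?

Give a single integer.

Op 1: C1 read [C1 read from I: no other sharers -> C1=E (exclusive)] -> [I,E] (invalidations this op: 0; running total: 0)
Op 2: C1 read [C1 read: already in E, no change] -> [I,E] (invalidations this op: 0; running total: 0)
Op 3: C1 read [C1 read: already in E, no change] -> [I,E] (invalidations this op: 0; running total: 0)
Op 4: C0 read [C0 read from I: others=['C1=E'] -> C0=S, others downsized to S] -> [S,S] (invalidations this op: 0; running total: 0)
Op 5: C1 read [C1 read: already in S, no change] -> [S,S] (invalidations this op: 0; running total: 0)
Op 6: C0 read [C0 read: already in S, no change] -> [S,S] (invalidations this op: 0; running total: 0)
Op 7: C1 write [C1 write: invalidate ['C0=S'] -> C1=M] -> [I,M] (invalidations this op: 1; running total: 1)

Answer: 1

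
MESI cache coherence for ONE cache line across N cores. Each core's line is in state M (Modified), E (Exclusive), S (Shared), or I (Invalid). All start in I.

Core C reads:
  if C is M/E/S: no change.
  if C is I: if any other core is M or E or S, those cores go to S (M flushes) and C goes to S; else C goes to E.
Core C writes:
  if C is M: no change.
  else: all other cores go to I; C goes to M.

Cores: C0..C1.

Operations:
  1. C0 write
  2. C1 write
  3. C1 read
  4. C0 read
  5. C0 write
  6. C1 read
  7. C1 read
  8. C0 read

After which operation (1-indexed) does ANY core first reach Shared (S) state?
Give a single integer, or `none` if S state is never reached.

Op 1: C0 write [C0 write: invalidate none -> C0=M] -> [M,I]
Op 2: C1 write [C1 write: invalidate ['C0=M'] -> C1=M] -> [I,M]
Op 3: C1 read [C1 read: already in M, no change] -> [I,M]
Op 4: C0 read [C0 read from I: others=['C1=M'] -> C0=S, others downsized to S] -> [S,S]
  -> First S state at op 4; remaining ops need not be traced.

Answer: 4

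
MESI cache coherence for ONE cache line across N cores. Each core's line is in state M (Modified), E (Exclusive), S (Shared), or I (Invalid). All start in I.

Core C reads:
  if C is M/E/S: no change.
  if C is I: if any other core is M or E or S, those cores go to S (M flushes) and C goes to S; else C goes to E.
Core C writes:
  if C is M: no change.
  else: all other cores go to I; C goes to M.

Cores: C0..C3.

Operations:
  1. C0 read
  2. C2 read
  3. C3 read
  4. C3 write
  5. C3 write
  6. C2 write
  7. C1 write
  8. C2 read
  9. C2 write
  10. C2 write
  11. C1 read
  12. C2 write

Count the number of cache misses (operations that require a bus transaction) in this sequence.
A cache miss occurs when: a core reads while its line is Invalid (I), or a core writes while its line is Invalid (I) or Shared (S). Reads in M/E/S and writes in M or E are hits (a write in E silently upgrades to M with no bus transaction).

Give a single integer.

Op 1: C0 read [C0 read from I: no other sharers -> C0=E (exclusive)] -> [E,I,I,I] [MISS #1: read from I]
Op 2: C2 read [C2 read from I: others=['C0=E'] -> C2=S, others downsized to S] -> [S,I,S,I] [MISS #2: read from I]
Op 3: C3 read [C3 read from I: others=['C0=S', 'C2=S'] -> C3=S, others downsized to S] -> [S,I,S,S] [MISS #3: read from I]
Op 4: C3 write [C3 write: invalidate ['C0=S', 'C2=S'] -> C3=M] -> [I,I,I,M] [MISS #4: write from S]
Op 5: C3 write [C3 write: already M (modified), no change] -> [I,I,I,M] [hit: write from M]
Op 6: C2 write [C2 write: invalidate ['C3=M'] -> C2=M] -> [I,I,M,I] [MISS #5: write from I]
Op 7: C1 write [C1 write: invalidate ['C2=M'] -> C1=M] -> [I,M,I,I] [MISS #6: write from I]
Op 8: C2 read [C2 read from I: others=['C1=M'] -> C2=S, others downsized to S] -> [I,S,S,I] [MISS #7: read from I]
Op 9: C2 write [C2 write: invalidate ['C1=S'] -> C2=M] -> [I,I,M,I] [MISS #8: write from S]
Op 10: C2 write [C2 write: already M (modified), no change] -> [I,I,M,I] [hit: write from M]
Op 11: C1 read [C1 read from I: others=['C2=M'] -> C1=S, others downsized to S] -> [I,S,S,I] [MISS #9: read from I]
Op 12: C2 write [C2 write: invalidate ['C1=S'] -> C2=M] -> [I,I,M,I] [MISS #10: write from S]

Answer: 10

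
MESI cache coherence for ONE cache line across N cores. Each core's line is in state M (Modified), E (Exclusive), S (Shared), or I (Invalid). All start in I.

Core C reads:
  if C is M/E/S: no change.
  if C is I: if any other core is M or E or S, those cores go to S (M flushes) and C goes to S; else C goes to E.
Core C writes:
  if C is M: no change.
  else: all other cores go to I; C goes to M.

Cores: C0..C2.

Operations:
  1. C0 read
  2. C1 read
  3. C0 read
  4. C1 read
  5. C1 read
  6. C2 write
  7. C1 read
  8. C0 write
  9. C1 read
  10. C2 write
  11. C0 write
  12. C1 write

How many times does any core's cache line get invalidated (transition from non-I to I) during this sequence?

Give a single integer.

Op 1: C0 read [C0 read from I: no other sharers -> C0=E (exclusive)] -> [E,I,I] (invalidations this op: 0; running total: 0)
Op 2: C1 read [C1 read from I: others=['C0=E'] -> C1=S, others downsized to S] -> [S,S,I] (invalidations this op: 0; running total: 0)
Op 3: C0 read [C0 read: already in S, no change] -> [S,S,I] (invalidations this op: 0; running total: 0)
Op 4: C1 read [C1 read: already in S, no change] -> [S,S,I] (invalidations this op: 0; running total: 0)
Op 5: C1 read [C1 read: already in S, no change] -> [S,S,I] (invalidations this op: 0; running total: 0)
Op 6: C2 write [C2 write: invalidate ['C0=S', 'C1=S'] -> C2=M] -> [I,I,M] (invalidations this op: 2; running total: 2)
Op 7: C1 read [C1 read from I: others=['C2=M'] -> C1=S, others downsized to S] -> [I,S,S] (invalidations this op: 0; running total: 2)
Op 8: C0 write [C0 write: invalidate ['C1=S', 'C2=S'] -> C0=M] -> [M,I,I] (invalidations this op: 2; running total: 4)
Op 9: C1 read [C1 read from I: others=['C0=M'] -> C1=S, others downsized to S] -> [S,S,I] (invalidations this op: 0; running total: 4)
Op 10: C2 write [C2 write: invalidate ['C0=S', 'C1=S'] -> C2=M] -> [I,I,M] (invalidations this op: 2; running total: 6)
Op 11: C0 write [C0 write: invalidate ['C2=M'] -> C0=M] -> [M,I,I] (invalidations this op: 1; running total: 7)
Op 12: C1 write [C1 write: invalidate ['C0=M'] -> C1=M] -> [I,M,I] (invalidations this op: 1; running total: 8)

Answer: 8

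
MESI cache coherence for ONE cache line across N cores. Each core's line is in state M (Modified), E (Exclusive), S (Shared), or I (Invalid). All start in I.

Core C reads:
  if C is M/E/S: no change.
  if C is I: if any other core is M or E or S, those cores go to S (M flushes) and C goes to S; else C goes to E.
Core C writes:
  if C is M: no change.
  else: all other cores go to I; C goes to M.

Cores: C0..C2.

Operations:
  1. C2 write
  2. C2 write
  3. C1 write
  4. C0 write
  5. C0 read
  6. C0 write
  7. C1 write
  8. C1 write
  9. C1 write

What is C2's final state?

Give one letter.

Op 1: C2 write [C2 write: invalidate none -> C2=M] -> [I,I,M]
Op 2: C2 write [C2 write: already M (modified), no change] -> [I,I,M]
Op 3: C1 write [C1 write: invalidate ['C2=M'] -> C1=M] -> [I,M,I]
Op 4: C0 write [C0 write: invalidate ['C1=M'] -> C0=M] -> [M,I,I]
Op 5: C0 read [C0 read: already in M, no change] -> [M,I,I]
Op 6: C0 write [C0 write: already M (modified), no change] -> [M,I,I]
Op 7: C1 write [C1 write: invalidate ['C0=M'] -> C1=M] -> [I,M,I]
Op 8: C1 write [C1 write: already M (modified), no change] -> [I,M,I]
Op 9: C1 write [C1 write: already M (modified), no change] -> [I,M,I]

Answer: I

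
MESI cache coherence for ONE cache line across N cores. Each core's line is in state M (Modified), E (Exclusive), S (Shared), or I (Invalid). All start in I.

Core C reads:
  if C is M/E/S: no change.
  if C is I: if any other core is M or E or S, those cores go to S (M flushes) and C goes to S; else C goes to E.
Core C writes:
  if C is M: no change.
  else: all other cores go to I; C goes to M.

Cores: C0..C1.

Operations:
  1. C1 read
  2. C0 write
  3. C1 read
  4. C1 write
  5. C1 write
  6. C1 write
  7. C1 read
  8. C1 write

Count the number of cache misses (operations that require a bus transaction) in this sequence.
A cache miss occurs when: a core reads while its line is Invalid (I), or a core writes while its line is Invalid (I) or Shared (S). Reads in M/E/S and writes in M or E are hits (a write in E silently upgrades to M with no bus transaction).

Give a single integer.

Answer: 4

Derivation:
Op 1: C1 read [C1 read from I: no other sharers -> C1=E (exclusive)] -> [I,E] [MISS #1: read from I]
Op 2: C0 write [C0 write: invalidate ['C1=E'] -> C0=M] -> [M,I] [MISS #2: write from I]
Op 3: C1 read [C1 read from I: others=['C0=M'] -> C1=S, others downsized to S] -> [S,S] [MISS #3: read from I]
Op 4: C1 write [C1 write: invalidate ['C0=S'] -> C1=M] -> [I,M] [MISS #4: write from S]
Op 5: C1 write [C1 write: already M (modified), no change] -> [I,M] [hit: write from M]
Op 6: C1 write [C1 write: already M (modified), no change] -> [I,M] [hit: write from M]
Op 7: C1 read [C1 read: already in M, no change] -> [I,M] [hit: read from M]
Op 8: C1 write [C1 write: already M (modified), no change] -> [I,M] [hit: write from M]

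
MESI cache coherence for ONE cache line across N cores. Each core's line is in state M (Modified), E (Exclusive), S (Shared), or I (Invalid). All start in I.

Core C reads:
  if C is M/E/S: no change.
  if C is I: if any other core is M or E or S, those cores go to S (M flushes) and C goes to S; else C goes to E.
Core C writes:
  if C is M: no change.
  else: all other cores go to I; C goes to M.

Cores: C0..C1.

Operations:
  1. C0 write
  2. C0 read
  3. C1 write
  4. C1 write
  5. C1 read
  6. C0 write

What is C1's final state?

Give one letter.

Op 1: C0 write [C0 write: invalidate none -> C0=M] -> [M,I]
Op 2: C0 read [C0 read: already in M, no change] -> [M,I]
Op 3: C1 write [C1 write: invalidate ['C0=M'] -> C1=M] -> [I,M]
Op 4: C1 write [C1 write: already M (modified), no change] -> [I,M]
Op 5: C1 read [C1 read: already in M, no change] -> [I,M]
Op 6: C0 write [C0 write: invalidate ['C1=M'] -> C0=M] -> [M,I]

Answer: I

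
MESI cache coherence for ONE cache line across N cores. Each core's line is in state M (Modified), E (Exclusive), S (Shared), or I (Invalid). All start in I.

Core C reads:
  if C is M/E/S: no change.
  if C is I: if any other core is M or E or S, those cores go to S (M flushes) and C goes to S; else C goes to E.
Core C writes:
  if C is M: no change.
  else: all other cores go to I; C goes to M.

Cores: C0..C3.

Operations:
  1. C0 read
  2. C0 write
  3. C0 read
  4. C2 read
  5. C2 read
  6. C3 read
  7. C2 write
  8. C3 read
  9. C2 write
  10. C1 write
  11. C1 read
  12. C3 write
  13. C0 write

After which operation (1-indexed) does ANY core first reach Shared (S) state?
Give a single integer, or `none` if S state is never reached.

Op 1: C0 read [C0 read from I: no other sharers -> C0=E (exclusive)] -> [E,I,I,I]
Op 2: C0 write [C0 write: invalidate none -> C0=M] -> [M,I,I,I]
Op 3: C0 read [C0 read: already in M, no change] -> [M,I,I,I]
Op 4: C2 read [C2 read from I: others=['C0=M'] -> C2=S, others downsized to S] -> [S,I,S,I]
  -> First S state at op 4; remaining ops need not be traced.

Answer: 4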